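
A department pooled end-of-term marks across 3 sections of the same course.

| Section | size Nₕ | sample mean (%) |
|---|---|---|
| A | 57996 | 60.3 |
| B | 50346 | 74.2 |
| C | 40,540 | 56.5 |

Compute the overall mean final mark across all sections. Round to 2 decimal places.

63.97

x̄_st = (Σ Nₕx̄ₕ) / (Σ Nₕ) = (57996·60.3 + 50346·74.2 + 40540·56.5) / 148882
= 9523342 / 148882 = 63.9657... → 63.97.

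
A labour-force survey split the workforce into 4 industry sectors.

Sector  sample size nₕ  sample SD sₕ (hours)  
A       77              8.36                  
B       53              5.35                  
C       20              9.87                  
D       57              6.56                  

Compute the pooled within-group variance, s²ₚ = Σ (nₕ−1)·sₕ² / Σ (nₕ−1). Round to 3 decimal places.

Degrees of freedom: 76 + 52 + 19 + 56 = 203.
Σ(nₕ−1)sₕ² = 76·69.8896 + 52·28.6225 + 19·97.4169 + 56·43.0336 = 11060.7823.
s²ₚ = 11060.7823 / 203 = 54.48661... → 54.487.

54.487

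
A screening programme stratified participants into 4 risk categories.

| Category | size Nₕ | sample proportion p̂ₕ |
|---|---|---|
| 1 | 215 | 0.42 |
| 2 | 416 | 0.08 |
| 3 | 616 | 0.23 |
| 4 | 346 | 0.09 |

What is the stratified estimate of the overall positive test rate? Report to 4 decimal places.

Wₕ = Nₕ/N with N = 1593: 0.1350, 0.2611, 0.3867, 0.2172.
p̂_st = 0.1350·0.42 + 0.2611·0.08 + 0.3867·0.23 + 0.2172·0.09 ≈ 0.186064... → 0.1861.

0.1861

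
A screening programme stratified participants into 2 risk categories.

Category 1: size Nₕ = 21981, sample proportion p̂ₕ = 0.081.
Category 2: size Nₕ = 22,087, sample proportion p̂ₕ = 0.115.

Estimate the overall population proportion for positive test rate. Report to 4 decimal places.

0.0980

N = 21981 + 22087 = 44068.
Overall proportion = Σ (Nₕ/N)·p̂ₕ.
Σ Nₕp̂ₕ = 1780.461 + 2540.005 = 4320.466.
4320.466 / 44068 = 0.098041... → 0.0980.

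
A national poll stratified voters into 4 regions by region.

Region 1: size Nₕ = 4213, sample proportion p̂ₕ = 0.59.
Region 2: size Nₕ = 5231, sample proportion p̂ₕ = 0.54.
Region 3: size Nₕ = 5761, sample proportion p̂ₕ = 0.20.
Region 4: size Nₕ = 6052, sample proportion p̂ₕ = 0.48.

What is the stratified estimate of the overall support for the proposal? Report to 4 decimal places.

N = 4213 + 5231 + 5761 + 6052 = 21257.
Overall proportion = Σ (Nₕ/N)·p̂ₕ.
Σ Nₕp̂ₕ = 2485.67 + 2824.74 + 1152.2 + 2904.96 = 9367.57.
9367.57 / 21257 = 0.440682... → 0.4407.

0.4407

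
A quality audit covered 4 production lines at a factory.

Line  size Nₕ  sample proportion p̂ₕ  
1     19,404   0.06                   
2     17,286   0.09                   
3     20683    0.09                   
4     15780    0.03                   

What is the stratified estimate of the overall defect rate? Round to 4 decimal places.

0.0691

Wₕ = Nₕ/N with N = 73153: 0.2653, 0.2363, 0.2827, 0.2157.
p̂_st = 0.2653·0.06 + 0.2363·0.09 + 0.2827·0.09 + 0.2157·0.03 ≈ 0.069100... → 0.0691.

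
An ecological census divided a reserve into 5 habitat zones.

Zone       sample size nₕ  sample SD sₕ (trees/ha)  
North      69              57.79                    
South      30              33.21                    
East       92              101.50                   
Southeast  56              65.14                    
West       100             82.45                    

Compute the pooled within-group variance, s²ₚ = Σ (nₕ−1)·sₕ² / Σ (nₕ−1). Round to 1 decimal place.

6149.0

Degrees of freedom: 68 + 29 + 91 + 55 + 99 = 342.
Σ(nₕ−1)sₕ² = 68·3339.6841 + 29·1102.9041 + 91·10302.25 + 55·4243.2196 + 99·6798.0025 = 2102966.8132.
s²ₚ = 2102966.8132 / 342 = 6149.026... → 6149.0.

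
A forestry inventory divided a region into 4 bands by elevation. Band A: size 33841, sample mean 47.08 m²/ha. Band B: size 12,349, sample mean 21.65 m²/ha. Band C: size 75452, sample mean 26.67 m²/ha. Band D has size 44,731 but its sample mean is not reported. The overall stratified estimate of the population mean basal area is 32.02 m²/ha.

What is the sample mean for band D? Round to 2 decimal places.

32.51

Σ Nₕx̄ₕ = N·μ, so 44731·x̄_D = 166373·32.02 − (33841·47.08 + 12349·21.65 + 75452·26.67).
= 5327263.46 − 3872894.97 = 1454368.49.
x̄_D = 1454368.49 / 44731 = 32.5137... → 32.51.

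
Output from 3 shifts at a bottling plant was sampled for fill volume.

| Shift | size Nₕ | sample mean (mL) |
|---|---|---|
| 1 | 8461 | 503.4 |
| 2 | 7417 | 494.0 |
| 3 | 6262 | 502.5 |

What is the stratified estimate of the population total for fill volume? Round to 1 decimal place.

Estimate total by summing Nₕ·x̄ₕ over strata.
8461·503.4 + 7417·494.0 + 6262·502.5 = 4259267.4 + 3663998 + 3146655 = 11069920.4.

11069920.4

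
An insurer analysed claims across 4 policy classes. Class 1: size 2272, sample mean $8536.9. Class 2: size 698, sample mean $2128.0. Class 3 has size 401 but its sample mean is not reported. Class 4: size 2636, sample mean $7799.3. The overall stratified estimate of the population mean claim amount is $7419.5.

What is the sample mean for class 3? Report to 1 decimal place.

Σ Nₕx̄ₕ = N·μ, so 401·x̄_3 = 6007·7419.5 − (2272·8536.9 + 698·2128.0 + 2636·7799.3).
= 44568936.5 − 41440135.6 = 3128800.9.
x̄_3 = 3128800.9 / 401 = 7802.496... → 7802.5.

7802.5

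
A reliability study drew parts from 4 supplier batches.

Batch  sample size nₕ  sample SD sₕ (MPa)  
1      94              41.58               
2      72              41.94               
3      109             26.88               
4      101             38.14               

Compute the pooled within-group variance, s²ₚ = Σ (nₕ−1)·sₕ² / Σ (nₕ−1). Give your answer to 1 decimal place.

Degrees of freedom: 93 + 71 + 108 + 100 = 372.
Σ(nₕ−1)sₕ² = 93·1728.8964 + 71·1758.9636 + 108·722.5344 + 100·1454.6596 = 509173.456.
s²ₚ = 509173.456 / 372 = 1368.746... → 1368.7.

1368.7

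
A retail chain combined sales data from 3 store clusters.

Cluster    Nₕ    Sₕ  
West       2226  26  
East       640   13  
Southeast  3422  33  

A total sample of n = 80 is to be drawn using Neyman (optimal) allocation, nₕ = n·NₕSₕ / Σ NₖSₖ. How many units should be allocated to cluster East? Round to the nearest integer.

4

Σ NₕSₕ = 2226·26 + 640·13 + 3422·33 = 179122.
Share for East: 8320/179122 = 0.04645.
n_East = 80 × 0.04645 = 3.716... → 4.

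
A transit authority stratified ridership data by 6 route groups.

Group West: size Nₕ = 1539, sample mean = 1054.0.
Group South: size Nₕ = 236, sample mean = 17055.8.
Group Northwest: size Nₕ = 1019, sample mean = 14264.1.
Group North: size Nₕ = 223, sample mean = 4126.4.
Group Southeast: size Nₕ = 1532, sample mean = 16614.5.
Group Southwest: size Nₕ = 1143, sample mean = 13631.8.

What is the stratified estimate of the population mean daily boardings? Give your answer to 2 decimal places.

10916.57

x̄_st = (Σ Nₕx̄ₕ) / (Σ Nₕ) = (1539·1054.0 + 236·17055.8 + 1019·14264.1 + 223·4126.4 + 1532·16614.5 + 1143·13631.8) / 5692
= 62137141.3 / 5692 = 10916.5744... → 10916.57.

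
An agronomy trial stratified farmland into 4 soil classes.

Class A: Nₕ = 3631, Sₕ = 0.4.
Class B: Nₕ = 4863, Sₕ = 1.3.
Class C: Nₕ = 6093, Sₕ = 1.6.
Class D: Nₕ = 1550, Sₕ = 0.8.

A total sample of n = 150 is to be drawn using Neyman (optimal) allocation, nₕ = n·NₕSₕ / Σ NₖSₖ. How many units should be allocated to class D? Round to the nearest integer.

Σ NₕSₕ = 3631·0.4 + 4863·1.3 + 6093·1.6 + 1550·0.8 = 18763.1.
Share for D: 1240/18763.1 = 0.06609.
n_D = 150 × 0.06609 = 9.913... → 10.

10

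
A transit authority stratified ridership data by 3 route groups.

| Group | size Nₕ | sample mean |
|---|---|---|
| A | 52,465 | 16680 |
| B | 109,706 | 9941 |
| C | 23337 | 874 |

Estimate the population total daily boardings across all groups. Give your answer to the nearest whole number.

1986100084

Population total = Σ Nₕ·x̄ₕ (each stratum's size times its mean).
52465·16680 + 109706·9941 + 23337·874 = 875116200 + 1090587346 + 20396538 = 1986100084.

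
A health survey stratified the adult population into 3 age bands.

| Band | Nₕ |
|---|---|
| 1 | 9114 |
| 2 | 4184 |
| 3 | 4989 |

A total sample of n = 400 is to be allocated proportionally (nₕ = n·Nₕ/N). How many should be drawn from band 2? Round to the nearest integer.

92

N = 9114 + 4184 + 4989 = 18287.
n_2 = 400·4184/18287 = 91.519... → 92.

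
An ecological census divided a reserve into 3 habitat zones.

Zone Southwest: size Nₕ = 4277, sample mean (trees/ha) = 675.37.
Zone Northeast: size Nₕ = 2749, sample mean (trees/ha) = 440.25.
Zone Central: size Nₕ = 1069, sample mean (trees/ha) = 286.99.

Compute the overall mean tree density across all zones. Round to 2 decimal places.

544.24

N = 8095; weights Wₕ = Nₕ/N = (0.5284, 0.3396, 0.1321).
x̄_st = Σ Wₕ·x̄ₕ = 0.5284·675.37 + 0.3396·440.25 + 0.1321·286.99 ≈ 544.2368...
→ 544.24.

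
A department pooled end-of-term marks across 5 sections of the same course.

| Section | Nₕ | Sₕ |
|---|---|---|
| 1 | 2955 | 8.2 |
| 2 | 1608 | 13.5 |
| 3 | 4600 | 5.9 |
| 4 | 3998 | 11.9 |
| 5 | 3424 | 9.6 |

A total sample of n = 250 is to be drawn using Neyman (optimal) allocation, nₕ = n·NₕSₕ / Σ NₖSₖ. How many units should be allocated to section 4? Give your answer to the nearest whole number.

1: NₕSₕ = 2955·8.2 = 24231
2: NₕSₕ = 1608·13.5 = 21708
3: NₕSₕ = 4600·5.9 = 27140
4: NₕSₕ = 3998·11.9 = 47576.2
5: NₕSₕ = 3424·9.6 = 32870.4
Σ NₕSₕ = 153525.6.
n_4 = 250·47576.2/153525.6 = 77.473... → 77.

77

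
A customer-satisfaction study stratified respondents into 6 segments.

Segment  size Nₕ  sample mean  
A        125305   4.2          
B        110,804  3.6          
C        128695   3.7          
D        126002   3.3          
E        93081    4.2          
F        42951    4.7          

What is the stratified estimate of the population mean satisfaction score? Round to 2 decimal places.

3.84

N = 626838; weights Wₕ = Nₕ/N = (0.1999, 0.1768, 0.2053, 0.2010, 0.1485, 0.0685).
x̄_st = Σ Wₕ·x̄ₕ = 0.1999·4.2 + 0.1768·3.6 + 0.2053·3.7 + 0.2010·3.3 + 0.1485·4.2 + 0.0685·4.7 ≈ 3.8446...
→ 3.84.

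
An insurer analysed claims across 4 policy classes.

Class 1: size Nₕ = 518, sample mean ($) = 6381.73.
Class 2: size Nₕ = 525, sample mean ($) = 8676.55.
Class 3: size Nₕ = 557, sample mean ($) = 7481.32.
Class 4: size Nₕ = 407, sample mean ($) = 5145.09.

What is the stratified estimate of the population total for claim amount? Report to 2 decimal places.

Population total = Σ Nₕ·x̄ₕ (each stratum's size times its mean).
518·6381.73 + 525·8676.55 + 557·7481.32 + 407·5145.09 = 3305736.14 + 4555188.75 + 4167095.24 + 2094051.63 = 14122071.76.

14122071.76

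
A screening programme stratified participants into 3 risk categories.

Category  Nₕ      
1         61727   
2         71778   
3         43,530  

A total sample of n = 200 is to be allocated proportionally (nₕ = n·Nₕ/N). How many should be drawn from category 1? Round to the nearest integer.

70

N = 61727 + 71778 + 43530 = 177035.
n_1 = 200·61727/177035 = 69.734... → 70.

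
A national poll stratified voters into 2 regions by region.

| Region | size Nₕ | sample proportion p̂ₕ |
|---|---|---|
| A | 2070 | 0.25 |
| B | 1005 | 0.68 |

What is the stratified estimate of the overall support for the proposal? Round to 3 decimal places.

N = 2070 + 1005 = 3075.
Overall proportion = Σ (Nₕ/N)·p̂ₕ.
Σ Nₕp̂ₕ = 517.5 + 683.4 = 1200.9.
1200.9 / 3075 = 0.39054... → 0.391.

0.391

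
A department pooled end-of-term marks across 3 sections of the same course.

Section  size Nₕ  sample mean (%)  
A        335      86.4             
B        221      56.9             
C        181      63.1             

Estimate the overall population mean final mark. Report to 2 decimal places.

x̄_st = (Σ Nₕx̄ₕ) / (Σ Nₕ) = (335·86.4 + 221·56.9 + 181·63.1) / 737
= 52940 / 737 = 71.8318... → 71.83.

71.83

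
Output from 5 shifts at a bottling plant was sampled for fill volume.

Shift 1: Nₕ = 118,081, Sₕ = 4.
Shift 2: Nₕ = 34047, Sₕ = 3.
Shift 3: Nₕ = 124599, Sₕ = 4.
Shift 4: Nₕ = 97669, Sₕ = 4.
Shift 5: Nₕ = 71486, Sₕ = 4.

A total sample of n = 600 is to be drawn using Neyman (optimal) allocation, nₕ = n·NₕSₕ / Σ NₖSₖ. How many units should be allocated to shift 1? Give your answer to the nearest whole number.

Σ NₕSₕ = 118081·4 + 34047·3 + 124599·4 + 97669·4 + 71486·4 = 1749481.
Share for 1: 472324/1749481 = 0.26998.
n_1 = 600 × 0.26998 = 161.988... → 162.

162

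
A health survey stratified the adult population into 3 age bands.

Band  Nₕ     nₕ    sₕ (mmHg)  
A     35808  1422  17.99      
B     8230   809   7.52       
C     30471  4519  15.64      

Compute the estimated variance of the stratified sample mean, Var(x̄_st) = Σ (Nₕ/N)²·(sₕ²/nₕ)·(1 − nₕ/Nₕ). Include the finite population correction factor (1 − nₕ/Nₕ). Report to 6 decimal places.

N = 74509. Term for each stratum: Wₕ²sₕ²/nₕ·(1−nₕ/Nₕ).
Var(x̄_st) = 0.050478563 + 0.000769010 + 0.007710299 = 0.058957872 → 0.058958.

0.058958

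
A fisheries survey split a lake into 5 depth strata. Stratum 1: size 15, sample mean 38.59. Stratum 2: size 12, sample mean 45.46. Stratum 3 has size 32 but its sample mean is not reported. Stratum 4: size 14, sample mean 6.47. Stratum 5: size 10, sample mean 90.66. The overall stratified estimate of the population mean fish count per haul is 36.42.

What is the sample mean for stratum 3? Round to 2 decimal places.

28.17

N = 15 + 12 + 32 + 14 + 10 = 83.
Overall total = μ·N = 36.42·83 = 3022.86.
Subtract the known strata: 15·38.59 + 12·45.46 + 14·6.47 + 10·90.66 = 2121.55.
Remaining total for stratum 3: 3022.86 − 2121.55 = 901.31.
Divide by its size: 901.31 / 32 = 28.1659... → 28.17.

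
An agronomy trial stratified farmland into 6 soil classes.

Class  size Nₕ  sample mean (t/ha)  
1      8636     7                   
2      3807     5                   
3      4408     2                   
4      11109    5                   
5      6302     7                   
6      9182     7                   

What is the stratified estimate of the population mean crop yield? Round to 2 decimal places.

N = 43444; weights Wₕ = Nₕ/N = (0.1988, 0.0876, 0.1015, 0.2557, 0.1451, 0.2114).
x̄_st = Σ Wₕ·x̄ₕ = 0.1988·7 + 0.0876·5 + 0.1015·2 + 0.2557·5 + 0.1451·7 + 0.2114·7 ≈ 5.8060...
→ 5.81.

5.81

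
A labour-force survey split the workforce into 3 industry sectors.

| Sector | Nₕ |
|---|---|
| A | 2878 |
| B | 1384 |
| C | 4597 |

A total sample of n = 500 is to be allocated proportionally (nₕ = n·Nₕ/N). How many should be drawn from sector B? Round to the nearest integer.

Share of sector B = 1384/8859 = 0.15623.
Allocate 500 × 0.15623 = 78.113... → 78.

78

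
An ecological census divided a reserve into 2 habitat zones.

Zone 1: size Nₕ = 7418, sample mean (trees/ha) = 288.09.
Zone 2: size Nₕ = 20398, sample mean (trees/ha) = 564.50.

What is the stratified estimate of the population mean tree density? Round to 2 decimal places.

490.79

N = 7418 + 20398 = 27816.
Overall mean = Σ (Nₕ/N)·x̄ₕ — weight by population share, not a simple average.
Σ Nₕx̄ₕ = 7418·288.09 + 20398·564.50 = 2137051.62 + 11514671 = 13651722.62.
Divide by N: 13651722.62 / 27816 = 490.7867... → 490.79.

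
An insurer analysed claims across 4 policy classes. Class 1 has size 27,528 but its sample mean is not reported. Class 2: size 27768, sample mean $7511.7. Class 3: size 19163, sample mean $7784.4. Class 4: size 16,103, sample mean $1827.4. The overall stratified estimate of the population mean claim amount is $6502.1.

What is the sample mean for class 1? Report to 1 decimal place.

N = 27528 + 27768 + 19163 + 16103 = 90562.
Overall total = μ·N = 6502.1·90562 = 588843180.2.
Subtract the known strata: 27768·7511.7 + 19163·7784.4 + 16103·1827.4 = 387183965.
Remaining total for class 1: 588843180.2 − 387183965 = 201659215.2.
Divide by its size: 201659215.2 / 27528 = 7325.604... → 7325.6.

7325.6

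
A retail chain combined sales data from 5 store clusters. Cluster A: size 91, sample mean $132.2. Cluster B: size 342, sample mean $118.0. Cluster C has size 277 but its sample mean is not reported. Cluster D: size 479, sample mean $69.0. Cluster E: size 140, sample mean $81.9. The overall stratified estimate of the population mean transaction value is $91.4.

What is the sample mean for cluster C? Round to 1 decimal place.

88.7

N = 91 + 342 + 277 + 479 + 140 = 1329.
Overall total = μ·N = 91.4·1329 = 121470.6.
Subtract the known strata: 91·132.2 + 342·118.0 + 479·69.0 + 140·81.9 = 96903.2.
Remaining total for cluster C: 121470.6 − 96903.2 = 24567.4.
Divide by its size: 24567.4 / 277 = 88.691... → 88.7.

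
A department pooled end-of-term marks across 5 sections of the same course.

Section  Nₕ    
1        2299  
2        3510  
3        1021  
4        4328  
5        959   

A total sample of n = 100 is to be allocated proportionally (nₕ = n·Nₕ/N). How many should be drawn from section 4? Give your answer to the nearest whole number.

36

Share of section 4 = 4328/12117 = 0.35718.
Allocate 100 × 0.35718 = 35.718... → 36.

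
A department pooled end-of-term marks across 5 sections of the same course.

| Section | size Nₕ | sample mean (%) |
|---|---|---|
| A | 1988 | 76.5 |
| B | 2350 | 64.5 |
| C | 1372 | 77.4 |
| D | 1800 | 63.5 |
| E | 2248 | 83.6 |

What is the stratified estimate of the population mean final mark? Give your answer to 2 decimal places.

72.97

N = 9758; weights Wₕ = Nₕ/N = (0.2037, 0.2408, 0.1406, 0.1845, 0.2304).
x̄_st = Σ Wₕ·x̄ₕ = 0.2037·76.5 + 0.2408·64.5 + 0.1406·77.4 + 0.1845·63.5 + 0.2304·83.6 ≈ 72.9742...
→ 72.97.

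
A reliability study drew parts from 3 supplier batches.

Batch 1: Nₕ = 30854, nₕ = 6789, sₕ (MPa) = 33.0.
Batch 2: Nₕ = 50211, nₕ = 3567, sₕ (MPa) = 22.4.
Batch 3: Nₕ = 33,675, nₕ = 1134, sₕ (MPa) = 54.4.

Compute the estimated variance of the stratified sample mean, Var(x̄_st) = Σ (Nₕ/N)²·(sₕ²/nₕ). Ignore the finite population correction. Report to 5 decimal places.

0.26332

N = 114740. Term for each stratum: Wₕ²sₕ²/nₕ.
Var(x̄_st) = 0.01159886 + 0.02693773 + 0.22478652 = 0.26332311 → 0.26332.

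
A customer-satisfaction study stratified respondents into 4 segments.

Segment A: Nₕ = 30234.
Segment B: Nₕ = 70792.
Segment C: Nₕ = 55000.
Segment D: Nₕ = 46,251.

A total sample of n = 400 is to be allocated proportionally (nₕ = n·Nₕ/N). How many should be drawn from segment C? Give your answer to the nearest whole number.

N = 30234 + 70792 + 55000 + 46251 = 202277.
n_C = 400·55000/202277 = 108.762... → 109.

109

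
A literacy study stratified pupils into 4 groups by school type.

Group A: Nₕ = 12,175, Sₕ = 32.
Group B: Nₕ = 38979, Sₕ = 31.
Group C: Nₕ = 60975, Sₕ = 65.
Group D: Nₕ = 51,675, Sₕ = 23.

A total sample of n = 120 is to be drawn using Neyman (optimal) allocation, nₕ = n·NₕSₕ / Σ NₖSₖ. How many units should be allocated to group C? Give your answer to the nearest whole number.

A: NₕSₕ = 12175·32 = 389600
B: NₕSₕ = 38979·31 = 1208349
C: NₕSₕ = 60975·65 = 3963375
D: NₕSₕ = 51675·23 = 1188525
Σ NₕSₕ = 6749849.
n_C = 120·3963375/6749849 = 70.462... → 70.

70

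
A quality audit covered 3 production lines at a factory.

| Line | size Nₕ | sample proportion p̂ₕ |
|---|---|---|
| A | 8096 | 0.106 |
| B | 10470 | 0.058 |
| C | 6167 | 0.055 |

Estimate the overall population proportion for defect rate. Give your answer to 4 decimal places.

0.0730

Wₕ = Nₕ/N with N = 24733: 0.3273, 0.4233, 0.2493.
p̂_st = 0.3273·0.106 + 0.4233·0.058 + 0.2493·0.055 ≈ 0.072964... → 0.0730.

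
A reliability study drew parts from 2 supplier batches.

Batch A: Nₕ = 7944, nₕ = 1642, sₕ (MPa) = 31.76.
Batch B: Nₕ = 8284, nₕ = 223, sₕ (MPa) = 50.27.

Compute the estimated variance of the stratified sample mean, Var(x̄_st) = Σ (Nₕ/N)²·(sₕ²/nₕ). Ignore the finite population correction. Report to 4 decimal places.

3.1002

N = 16228. Term for each stratum: Wₕ²sₕ²/nₕ.
Var(x̄_st) = 0.1472097 + 2.9529976 = 3.1002072 → 3.1002.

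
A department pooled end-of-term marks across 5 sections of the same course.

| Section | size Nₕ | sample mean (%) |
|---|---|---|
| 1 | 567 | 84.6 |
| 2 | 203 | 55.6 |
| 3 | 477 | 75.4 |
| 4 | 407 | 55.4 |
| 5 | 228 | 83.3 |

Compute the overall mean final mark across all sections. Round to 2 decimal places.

72.67

N = 567 + 203 + 477 + 407 + 228 = 1882.
Overall mean = Σ (Nₕ/N)·x̄ₕ — weight by population share, not a simple average.
Σ Nₕx̄ₕ = 567·84.6 + 203·55.6 + 477·75.4 + 407·55.4 + 228·83.3 = 47968.2 + 11286.8 + 35965.8 + 22547.8 + 18992.4 = 136761.
Divide by N: 136761 / 1882 = 72.6679... → 72.67.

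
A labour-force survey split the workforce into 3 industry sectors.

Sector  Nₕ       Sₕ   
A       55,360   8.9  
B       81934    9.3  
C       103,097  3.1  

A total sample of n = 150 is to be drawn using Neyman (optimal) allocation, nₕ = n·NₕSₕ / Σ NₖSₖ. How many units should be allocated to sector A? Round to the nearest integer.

47

A: NₕSₕ = 55360·8.9 = 492704
B: NₕSₕ = 81934·9.3 = 761986.2
C: NₕSₕ = 103097·3.1 = 319600.7
Σ NₕSₕ = 1574290.9.
n_A = 150·492704/1574290.9 = 46.945... → 47.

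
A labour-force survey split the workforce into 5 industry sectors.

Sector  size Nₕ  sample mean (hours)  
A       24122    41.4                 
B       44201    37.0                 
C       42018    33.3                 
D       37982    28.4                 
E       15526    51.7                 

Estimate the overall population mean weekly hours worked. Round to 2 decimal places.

36.10

x̄_st = (Σ Nₕx̄ₕ) / (Σ Nₕ) = (24122·41.4 + 44201·37.0 + 42018·33.3 + 37982·28.4 + 15526·51.7) / 163849
= 5914670.2 / 163849 = 36.0983... → 36.10.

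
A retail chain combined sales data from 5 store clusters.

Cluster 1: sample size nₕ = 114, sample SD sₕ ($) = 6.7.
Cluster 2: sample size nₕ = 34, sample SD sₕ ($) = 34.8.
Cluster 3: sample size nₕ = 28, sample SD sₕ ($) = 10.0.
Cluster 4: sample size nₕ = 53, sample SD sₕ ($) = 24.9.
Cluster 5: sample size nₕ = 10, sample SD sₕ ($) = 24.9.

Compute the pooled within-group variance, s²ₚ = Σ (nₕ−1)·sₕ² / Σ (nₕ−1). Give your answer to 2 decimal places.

1: (114−1)·6.7² = 113·44.89 = 5072.57
2: (34−1)·34.8² = 33·1211.04 = 39964.32
3: (28−1)·10.0² = 27·100 = 2700
4: (53−1)·24.9² = 52·620.01 = 32240.52
5: (10−1)·24.9² = 9·620.01 = 5580.09
Numerator = 85557.5; denominator = Σ(nₕ−1) = 234.
s²ₚ = 85557.5/234 = 365.6303... → 365.63.

365.63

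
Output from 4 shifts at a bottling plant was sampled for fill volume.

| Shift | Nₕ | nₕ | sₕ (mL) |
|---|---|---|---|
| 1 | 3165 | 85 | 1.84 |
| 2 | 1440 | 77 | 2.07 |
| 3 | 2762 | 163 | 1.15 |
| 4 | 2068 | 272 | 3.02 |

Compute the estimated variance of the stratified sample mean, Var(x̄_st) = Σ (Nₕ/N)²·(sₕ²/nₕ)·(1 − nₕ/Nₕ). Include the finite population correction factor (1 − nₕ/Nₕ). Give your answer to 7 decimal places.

0.0076419

N = 9435; Wₕ = Nₕ/N.
shift 1: (3165/9435)²·1.84²/85·(1 − 85/3165) = 0.0043617156
shift 2: (1440/9435)²·2.07²/77·(1 − 77/1440) = 0.0012269433
shift 3: (2762/9435)²·1.15²/163·(1 − 163/2762) = 0.0006542658
shift 4: (2068/9435)²·3.02²/272·(1 − 272/2068) = 0.0013990010
Sum = 0.0076419258 → 0.0076419.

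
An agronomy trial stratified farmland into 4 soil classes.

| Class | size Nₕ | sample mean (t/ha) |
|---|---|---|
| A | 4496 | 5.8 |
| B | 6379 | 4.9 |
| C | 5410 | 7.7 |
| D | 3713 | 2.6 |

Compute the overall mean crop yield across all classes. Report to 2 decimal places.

5.43

N = 4496 + 6379 + 5410 + 3713 = 19998.
The stratified mean weights each stratum mean by its population share Nₕ/N.
Σ Nₕx̄ₕ = 4496·5.8 + 6379·4.9 + 5410·7.7 + 3713·2.6 = 26076.8 + 31257.1 + 41657 + 9653.8 = 108644.7.
Divide by N: 108644.7 / 19998 = 5.4328... → 5.43.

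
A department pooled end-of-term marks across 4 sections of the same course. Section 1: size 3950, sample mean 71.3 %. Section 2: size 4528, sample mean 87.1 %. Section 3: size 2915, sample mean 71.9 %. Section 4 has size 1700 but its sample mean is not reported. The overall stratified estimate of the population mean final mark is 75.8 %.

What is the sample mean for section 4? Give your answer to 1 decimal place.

N = 3950 + 4528 + 2915 + 1700 = 13093.
Overall total = μ·N = 75.8·13093 = 992449.4.
Subtract the known strata: 3950·71.3 + 4528·87.1 + 2915·71.9 = 885612.3.
Remaining total for section 4: 992449.4 − 885612.3 = 106837.1.
Divide by its size: 106837.1 / 1700 = 62.845... → 62.8.

62.8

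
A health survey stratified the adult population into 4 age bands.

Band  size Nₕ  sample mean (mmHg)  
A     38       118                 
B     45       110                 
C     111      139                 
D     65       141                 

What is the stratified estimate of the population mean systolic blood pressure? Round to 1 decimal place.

N = 38 + 45 + 111 + 65 = 259.
The stratified mean weights each stratum mean by its population share Nₕ/N.
Σ Nₕx̄ₕ = 38·118 + 45·110 + 111·139 + 65·141 = 4484 + 4950 + 15429 + 9165 = 34028.
Divide by N: 34028 / 259 = 131.382... → 131.4.

131.4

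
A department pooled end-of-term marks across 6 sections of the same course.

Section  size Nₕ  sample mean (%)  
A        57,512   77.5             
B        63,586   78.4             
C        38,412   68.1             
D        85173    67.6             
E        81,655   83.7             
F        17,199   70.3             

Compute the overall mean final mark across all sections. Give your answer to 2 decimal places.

N = 57512 + 63586 + 38412 + 85173 + 81655 + 17199 = 343537.
The stratified mean weights each stratum mean by its population share Nₕ/N.
Σ Nₕx̄ₕ = 57512·77.5 + 63586·78.4 + 38412·68.1 + 85173·67.6 + 81655·83.7 + 17199·70.3 = 4457180 + 4985142.4 + 2615857.2 + 5757694.8 + 6834523.5 + 1209089.7 = 25859487.6.
Divide by N: 25859487.6 / 343537 = 75.2742... → 75.27.

75.27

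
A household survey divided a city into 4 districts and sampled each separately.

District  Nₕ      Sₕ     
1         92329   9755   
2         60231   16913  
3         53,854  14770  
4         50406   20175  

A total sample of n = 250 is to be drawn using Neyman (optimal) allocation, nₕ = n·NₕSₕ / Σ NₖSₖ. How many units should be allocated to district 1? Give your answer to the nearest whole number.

Σ NₕSₕ = 92329·9755 + 60231·16913 + 53854·14770 + 50406·20175 = 3731720928.
Share for 1: 900669395/3731720928 = 0.24135.
n_1 = 250 × 0.24135 = 60.339... → 60.

60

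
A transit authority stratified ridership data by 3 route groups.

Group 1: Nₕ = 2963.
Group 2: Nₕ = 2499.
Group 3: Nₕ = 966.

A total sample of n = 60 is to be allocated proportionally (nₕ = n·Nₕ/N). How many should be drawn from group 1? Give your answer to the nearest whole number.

Share of group 1 = 2963/6428 = 0.46095.
Allocate 60 × 0.46095 = 27.657... → 28.

28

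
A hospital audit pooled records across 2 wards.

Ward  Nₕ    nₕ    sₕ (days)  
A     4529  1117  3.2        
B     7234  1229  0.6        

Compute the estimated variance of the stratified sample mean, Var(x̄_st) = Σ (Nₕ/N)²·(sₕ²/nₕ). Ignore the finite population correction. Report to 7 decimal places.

0.0014698

N = 11763. Term for each stratum: Wₕ²sₕ²/nₕ.
Var(x̄_st) = 0.0013589868 + 0.0001107826 = 0.0014697693 → 0.0014698.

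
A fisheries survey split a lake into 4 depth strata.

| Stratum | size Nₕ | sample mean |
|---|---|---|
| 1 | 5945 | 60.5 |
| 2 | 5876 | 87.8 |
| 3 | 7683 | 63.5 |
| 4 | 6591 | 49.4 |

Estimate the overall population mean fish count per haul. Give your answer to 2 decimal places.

N = 5945 + 5876 + 7683 + 6591 = 26095.
The stratified mean weights each stratum mean by its population share Nₕ/N.
Σ Nₕx̄ₕ = 5945·60.5 + 5876·87.8 + 7683·63.5 + 6591·49.4 = 359672.5 + 515912.8 + 487870.5 + 325595.4 = 1689051.2.
Divide by N: 1689051.2 / 26095 = 64.7270... → 64.73.

64.73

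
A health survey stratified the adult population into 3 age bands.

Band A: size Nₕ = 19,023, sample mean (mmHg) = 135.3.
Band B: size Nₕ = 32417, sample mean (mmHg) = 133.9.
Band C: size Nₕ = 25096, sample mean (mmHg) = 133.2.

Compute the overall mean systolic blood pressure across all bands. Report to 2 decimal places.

N = 19023 + 32417 + 25096 = 76536.
Weight each subgroup mean by Nₕ/N and sum.
Σ Nₕx̄ₕ = 19023·135.3 + 32417·133.9 + 25096·133.2 = 2573811.9 + 4340636.3 + 3342787.2 = 10257235.4.
Divide by N: 10257235.4 / 76536 = 134.0184... → 134.02.

134.02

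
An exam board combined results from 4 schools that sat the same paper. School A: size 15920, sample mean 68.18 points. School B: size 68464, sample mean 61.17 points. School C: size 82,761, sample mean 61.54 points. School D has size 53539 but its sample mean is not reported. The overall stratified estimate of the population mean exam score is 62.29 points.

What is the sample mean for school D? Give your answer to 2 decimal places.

63.13

N = 15920 + 68464 + 82761 + 53539 = 220684.
Overall total = μ·N = 62.29·220684 = 13746406.36.
Subtract the known strata: 15920·68.18 + 68464·61.17 + 82761·61.54 = 10366480.42.
Remaining total for school D: 13746406.36 − 10366480.42 = 3379925.94.
Divide by its size: 3379925.94 / 53539 = 63.1302... → 63.13.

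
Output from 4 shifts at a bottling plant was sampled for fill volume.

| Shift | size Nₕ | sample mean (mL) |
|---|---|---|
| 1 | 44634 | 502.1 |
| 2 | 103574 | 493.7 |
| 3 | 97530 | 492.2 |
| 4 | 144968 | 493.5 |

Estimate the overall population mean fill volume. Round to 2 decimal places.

N = 390706; weights Wₕ = Nₕ/N = (0.1142, 0.2651, 0.2496, 0.3710).
x̄_st = Σ Wₕ·x̄ₕ = 0.1142·502.1 + 0.2651·493.7 + 0.2496·492.2 + 0.3710·493.5 ≈ 494.2110...
→ 494.21.

494.21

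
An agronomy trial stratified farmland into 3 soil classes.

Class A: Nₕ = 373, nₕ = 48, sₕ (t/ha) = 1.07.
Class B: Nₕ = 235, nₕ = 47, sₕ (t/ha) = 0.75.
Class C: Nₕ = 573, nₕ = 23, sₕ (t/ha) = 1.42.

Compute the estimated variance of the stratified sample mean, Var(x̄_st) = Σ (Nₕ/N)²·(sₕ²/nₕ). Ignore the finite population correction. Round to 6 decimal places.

N = 1181. Term for each stratum: Wₕ²sₕ²/nₕ.
Var(x̄_st) = 0.002379273 + 0.000473872 + 0.020637558 = 0.023490702 → 0.023491.

0.023491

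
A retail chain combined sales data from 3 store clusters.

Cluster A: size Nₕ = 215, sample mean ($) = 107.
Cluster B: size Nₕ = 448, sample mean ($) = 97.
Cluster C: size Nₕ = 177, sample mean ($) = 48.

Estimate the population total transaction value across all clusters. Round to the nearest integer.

74957

Estimate total by summing Nₕ·x̄ₕ over strata.
215·107 + 448·97 + 177·48 = 23005 + 43456 + 8496 = 74957.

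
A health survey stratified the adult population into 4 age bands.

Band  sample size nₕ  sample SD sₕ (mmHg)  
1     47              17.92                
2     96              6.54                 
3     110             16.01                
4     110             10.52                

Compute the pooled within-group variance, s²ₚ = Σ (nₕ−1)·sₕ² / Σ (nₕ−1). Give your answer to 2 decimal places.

Degrees of freedom: 46 + 95 + 109 + 109 = 359.
Σ(nₕ−1)sₕ² = 46·321.1264 + 95·42.7716 + 109·256.3201 + 109·110.6704 = 58837.0809.
s²ₚ = 58837.0809 / 359 = 163.8916... → 163.89.

163.89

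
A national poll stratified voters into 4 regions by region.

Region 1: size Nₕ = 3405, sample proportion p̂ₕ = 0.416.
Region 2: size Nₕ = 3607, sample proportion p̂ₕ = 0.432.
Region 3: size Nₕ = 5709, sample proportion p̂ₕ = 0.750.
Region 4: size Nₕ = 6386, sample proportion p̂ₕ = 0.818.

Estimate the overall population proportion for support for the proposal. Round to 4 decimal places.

N = 3405 + 3607 + 5709 + 6386 = 19107.
Overall proportion = Σ (Nₕ/N)·p̂ₕ.
Σ Nₕp̂ₕ = 1416.48 + 1558.224 + 4281.75 + 5223.748 = 12480.202.
12480.202 / 19107 = 0.653174... → 0.6532.

0.6532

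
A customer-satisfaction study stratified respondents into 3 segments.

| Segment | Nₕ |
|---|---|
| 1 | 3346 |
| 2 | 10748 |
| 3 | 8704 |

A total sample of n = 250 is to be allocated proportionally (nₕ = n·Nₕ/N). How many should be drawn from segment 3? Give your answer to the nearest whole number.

Share of segment 3 = 8704/22798 = 0.38179.
Allocate 250 × 0.38179 = 95.447... → 95.

95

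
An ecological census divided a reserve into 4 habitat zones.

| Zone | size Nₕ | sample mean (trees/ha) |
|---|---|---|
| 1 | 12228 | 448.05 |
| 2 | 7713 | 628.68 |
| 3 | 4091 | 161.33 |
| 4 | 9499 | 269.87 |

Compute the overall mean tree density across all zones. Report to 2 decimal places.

N = 33531; weights Wₕ = Nₕ/N = (0.3647, 0.2300, 0.1220, 0.2833).
x̄_st = Σ Wₕ·x̄ₕ = 0.3647·448.05 + 0.2300·628.68 + 0.1220·161.33 + 0.2833·269.87 ≈ 404.1413...
→ 404.14.

404.14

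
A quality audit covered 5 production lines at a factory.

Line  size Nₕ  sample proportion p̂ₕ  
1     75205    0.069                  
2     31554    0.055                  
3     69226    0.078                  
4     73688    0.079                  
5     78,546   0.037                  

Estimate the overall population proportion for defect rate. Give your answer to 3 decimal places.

0.064

N = 75205 + 31554 + 69226 + 73688 + 78546 = 328219.
Overall proportion = Σ (Nₕ/N)·p̂ₕ.
Σ Nₕp̂ₕ = 5189.145 + 1735.47 + 5399.628 + 5821.352 + 2906.202 = 21051.797.
21051.797 / 328219 = 0.06414... → 0.064.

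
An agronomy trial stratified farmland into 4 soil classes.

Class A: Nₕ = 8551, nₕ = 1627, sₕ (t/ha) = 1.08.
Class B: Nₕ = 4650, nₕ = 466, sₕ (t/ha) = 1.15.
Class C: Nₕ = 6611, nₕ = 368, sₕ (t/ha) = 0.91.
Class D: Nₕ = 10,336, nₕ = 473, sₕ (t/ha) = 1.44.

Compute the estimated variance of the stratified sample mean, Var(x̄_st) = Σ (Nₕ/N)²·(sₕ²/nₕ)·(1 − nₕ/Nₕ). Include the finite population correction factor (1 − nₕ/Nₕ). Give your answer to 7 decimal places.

N = 30148; Wₕ = Nₕ/N.
class A: (8551/30148)²·1.08²/1627·(1 − 1627/8551) = 0.0000467000
class B: (4650/30148)²·1.15²/466·(1 − 466/4650) = 0.0000607488
class C: (6611/30148)²·0.91²/368·(1 − 368/6611) = 0.0001021830
class D: (10336/30148)²·1.44²/473·(1 − 473/10336) = 0.0004917092
Sum = 0.0007013409 → 0.0007013.

0.0007013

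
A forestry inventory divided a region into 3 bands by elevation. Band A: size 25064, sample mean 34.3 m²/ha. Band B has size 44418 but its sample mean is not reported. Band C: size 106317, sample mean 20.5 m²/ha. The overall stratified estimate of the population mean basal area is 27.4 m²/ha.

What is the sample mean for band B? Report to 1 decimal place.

40.0

Σ Nₕx̄ₕ = N·μ, so 44418·x̄_B = 175799·27.4 − (25064·34.3 + 106317·20.5).
= 4816892.6 − 3039193.7 = 1777698.9.
x̄_B = 1777698.9 / 44418 = 40.022... → 40.0.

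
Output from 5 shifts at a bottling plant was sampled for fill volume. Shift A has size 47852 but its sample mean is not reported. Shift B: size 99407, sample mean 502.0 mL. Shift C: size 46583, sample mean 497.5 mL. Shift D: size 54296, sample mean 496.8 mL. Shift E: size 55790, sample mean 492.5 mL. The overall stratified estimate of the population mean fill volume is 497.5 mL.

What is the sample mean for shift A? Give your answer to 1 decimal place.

N = 47852 + 99407 + 46583 + 54296 + 55790 = 303928.
Overall total = μ·N = 497.5·303928 = 151204180.
Subtract the known strata: 99407·502.0 + 46583·497.5 + 54296·496.8 + 55790·492.5 = 127528184.3.
Remaining total for shift A: 151204180 − 127528184.3 = 23675995.7.
Divide by its size: 23675995.7 / 47852 = 494.775... → 494.8.

494.8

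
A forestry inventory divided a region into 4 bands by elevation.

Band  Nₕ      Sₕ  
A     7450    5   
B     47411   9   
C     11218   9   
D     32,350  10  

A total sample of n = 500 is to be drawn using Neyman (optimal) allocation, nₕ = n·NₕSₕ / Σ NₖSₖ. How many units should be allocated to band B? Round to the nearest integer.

A: NₕSₕ = 7450·5 = 37250
B: NₕSₕ = 47411·9 = 426699
C: NₕSₕ = 11218·9 = 100962
D: NₕSₕ = 32350·10 = 323500
Σ NₕSₕ = 888411.
n_B = 500·426699/888411 = 240.147... → 240.

240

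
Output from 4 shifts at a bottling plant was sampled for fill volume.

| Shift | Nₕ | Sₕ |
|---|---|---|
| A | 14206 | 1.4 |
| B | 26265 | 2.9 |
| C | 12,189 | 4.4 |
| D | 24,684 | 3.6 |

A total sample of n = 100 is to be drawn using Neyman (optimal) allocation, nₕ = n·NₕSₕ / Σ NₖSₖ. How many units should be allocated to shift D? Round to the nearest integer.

37

Σ NₕSₕ = 14206·1.4 + 26265·2.9 + 12189·4.4 + 24684·3.6 = 238550.9.
Share for D: 88862.4/238550.9 = 0.37251.
n_D = 100 × 0.37251 = 37.251... → 37.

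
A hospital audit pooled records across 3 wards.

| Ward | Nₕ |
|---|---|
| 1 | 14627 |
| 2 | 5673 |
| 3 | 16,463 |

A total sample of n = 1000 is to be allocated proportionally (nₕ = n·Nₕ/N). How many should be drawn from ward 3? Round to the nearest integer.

448

Share of ward 3 = 16463/36763 = 0.44781.
Allocate 1000 × 0.44781 = 447.814... → 448.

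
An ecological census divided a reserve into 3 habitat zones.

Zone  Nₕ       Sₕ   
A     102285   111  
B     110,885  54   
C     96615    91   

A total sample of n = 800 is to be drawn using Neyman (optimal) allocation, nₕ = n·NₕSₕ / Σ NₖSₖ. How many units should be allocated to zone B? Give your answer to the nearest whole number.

Σ NₕSₕ = 102285·111 + 110885·54 + 96615·91 = 26133390.
Share for B: 5987790/26133390 = 0.22912.
n_B = 800 × 0.22912 = 183.299... → 183.

183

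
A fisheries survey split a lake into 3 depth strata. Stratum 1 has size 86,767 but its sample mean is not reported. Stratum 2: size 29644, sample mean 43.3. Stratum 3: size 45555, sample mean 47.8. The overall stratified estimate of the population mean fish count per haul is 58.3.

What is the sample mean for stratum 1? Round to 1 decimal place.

68.9

N = 86767 + 29644 + 45555 = 161966.
Overall total = μ·N = 58.3·161966 = 9442617.8.
Subtract the known strata: 29644·43.3 + 45555·47.8 = 3461114.2.
Remaining total for stratum 1: 9442617.8 − 3461114.2 = 5981503.6.
Divide by its size: 5981503.6 / 86767 = 68.938... → 68.9.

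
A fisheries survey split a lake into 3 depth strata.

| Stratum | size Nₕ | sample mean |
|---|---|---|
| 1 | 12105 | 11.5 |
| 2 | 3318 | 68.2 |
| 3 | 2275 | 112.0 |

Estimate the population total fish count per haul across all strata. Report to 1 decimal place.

1: 12105·11.5 = 139207.5
2: 3318·68.2 = 226287.6
3: 2275·112.0 = 254800
τ̂ = Σ Nₕx̄ₕ = 620295.1.

620295.1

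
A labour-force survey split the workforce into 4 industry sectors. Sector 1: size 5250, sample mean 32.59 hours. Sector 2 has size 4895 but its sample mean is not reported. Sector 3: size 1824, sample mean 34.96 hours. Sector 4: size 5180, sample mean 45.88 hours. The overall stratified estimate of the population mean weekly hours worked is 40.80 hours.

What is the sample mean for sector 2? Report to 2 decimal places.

N = 5250 + 4895 + 1824 + 5180 = 17149.
Overall total = μ·N = 40.80·17149 = 699679.2.
Subtract the known strata: 5250·32.59 + 1824·34.96 + 5180·45.88 = 472522.94.
Remaining total for sector 2: 699679.2 − 472522.94 = 227156.26.
Divide by its size: 227156.26 / 4895 = 46.4058... → 46.41.

46.41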